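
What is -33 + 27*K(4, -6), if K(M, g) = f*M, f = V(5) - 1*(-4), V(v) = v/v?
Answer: 507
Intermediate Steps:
V(v) = 1
f = 5 (f = 1 - 1*(-4) = 1 + 4 = 5)
K(M, g) = 5*M
-33 + 27*K(4, -6) = -33 + 27*(5*4) = -33 + 27*20 = -33 + 540 = 507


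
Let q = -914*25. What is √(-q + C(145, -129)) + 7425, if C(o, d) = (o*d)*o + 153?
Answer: 7425 + I*√2689222 ≈ 7425.0 + 1639.9*I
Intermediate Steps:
q = -22850
C(o, d) = 153 + d*o² (C(o, d) = (d*o)*o + 153 = d*o² + 153 = 153 + d*o²)
√(-q + C(145, -129)) + 7425 = √(-1*(-22850) + (153 - 129*145²)) + 7425 = √(22850 + (153 - 129*21025)) + 7425 = √(22850 + (153 - 2712225)) + 7425 = √(22850 - 2712072) + 7425 = √(-2689222) + 7425 = I*√2689222 + 7425 = 7425 + I*√2689222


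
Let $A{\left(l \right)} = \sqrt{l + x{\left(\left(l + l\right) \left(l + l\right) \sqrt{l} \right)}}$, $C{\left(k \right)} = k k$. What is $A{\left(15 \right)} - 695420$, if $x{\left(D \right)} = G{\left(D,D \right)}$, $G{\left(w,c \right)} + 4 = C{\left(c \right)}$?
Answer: $-695420 + \sqrt{12150011} \approx -6.9193 \cdot 10^{5}$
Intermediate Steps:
$C{\left(k \right)} = k^{2}$
$G{\left(w,c \right)} = -4 + c^{2}$
$x{\left(D \right)} = -4 + D^{2}$
$A{\left(l \right)} = \sqrt{-4 + l + 16 l^{5}}$ ($A{\left(l \right)} = \sqrt{l + \left(-4 + \left(\left(l + l\right) \left(l + l\right) \sqrt{l}\right)^{2}\right)} = \sqrt{l + \left(-4 + \left(2 l 2 l \sqrt{l}\right)^{2}\right)} = \sqrt{l + \left(-4 + \left(4 l^{2} \sqrt{l}\right)^{2}\right)} = \sqrt{l + \left(-4 + \left(4 l^{\frac{5}{2}}\right)^{2}\right)} = \sqrt{l + \left(-4 + 16 l^{5}\right)} = \sqrt{-4 + l + 16 l^{5}}$)
$A{\left(15 \right)} - 695420 = \sqrt{-4 + 15 + 16 \cdot 15^{5}} - 695420 = \sqrt{-4 + 15 + 16 \cdot 759375} - 695420 = \sqrt{-4 + 15 + 12150000} - 695420 = \sqrt{12150011} - 695420 = -695420 + \sqrt{12150011}$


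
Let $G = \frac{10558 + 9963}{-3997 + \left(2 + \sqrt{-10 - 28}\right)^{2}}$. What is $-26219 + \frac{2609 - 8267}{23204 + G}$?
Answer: $- \frac{229296352942336750453}{8745345742903337} - \frac{464431272 i \sqrt{38}}{8745345742903337} \approx -26219.0 - 3.2737 \cdot 10^{-7} i$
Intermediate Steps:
$G = \frac{20521}{-3997 + \left(2 + i \sqrt{38}\right)^{2}}$ ($G = \frac{20521}{-3997 + \left(2 + \sqrt{-38}\right)^{2}} = \frac{20521}{-3997 + \left(2 + i \sqrt{38}\right)^{2}} \approx -5.0906 - 0.031139 i$)
$-26219 + \frac{2609 - 8267}{23204 + G} = -26219 + \frac{2609 - 8267}{23204 - \left(\frac{82720151}{16249569} + \frac{82084 i \sqrt{38}}{16249569}\right)} = -26219 - \frac{5658}{\frac{376972278925}{16249569} - \frac{82084 i \sqrt{38}}{16249569}}$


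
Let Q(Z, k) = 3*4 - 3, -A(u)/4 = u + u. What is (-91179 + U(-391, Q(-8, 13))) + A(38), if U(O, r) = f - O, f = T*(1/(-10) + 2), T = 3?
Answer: -910863/10 ≈ -91086.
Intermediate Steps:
A(u) = -8*u (A(u) = -4*(u + u) = -8*u)
Q(Z, k) = 9 (Q(Z, k) = 12 - 3 = 9)
f = 57/10 (f = 3*(1/(-10) + 2) = 3*(-1/10 + 2) = 3*(19/10) = 57/10 ≈ 5.7000)
U(O, r) = 57/10 - O
(-91179 + U(-391, Q(-8, 13))) + A(38) = (-91179 + (57/10 - 1*(-391))) - 8*38 = (-91179 + (57/10 + 391)) - 304 = (-91179 + 3967/10) - 304 = -907823/10 - 304 = -910863/10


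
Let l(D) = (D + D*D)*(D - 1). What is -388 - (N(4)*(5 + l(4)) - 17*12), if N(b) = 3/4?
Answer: -931/4 ≈ -232.75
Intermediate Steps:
N(b) = ¾ (N(b) = 3*(¼) = ¾)
l(D) = (-1 + D)*(D + D²) (l(D) = (D + D²)*(-1 + D) = (-1 + D)*(D + D²))
-388 - (N(4)*(5 + l(4)) - 17*12) = -388 - (3*(5 + (4³ - 1*4))/4 - 17*12) = -388 - (3*(5 + (64 - 4))/4 - 204) = -388 - (3*(5 + 60)/4 - 204) = -388 - ((¾)*65 - 204) = -388 - (195/4 - 204) = -388 - 1*(-621/4) = -388 + 621/4 = -931/4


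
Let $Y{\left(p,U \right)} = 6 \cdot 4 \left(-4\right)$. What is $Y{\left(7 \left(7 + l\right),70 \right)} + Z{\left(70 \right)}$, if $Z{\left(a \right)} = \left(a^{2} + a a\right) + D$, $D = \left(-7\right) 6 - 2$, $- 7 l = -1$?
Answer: $9660$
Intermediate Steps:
$l = \frac{1}{7}$ ($l = \left(- \frac{1}{7}\right) \left(-1\right) = \frac{1}{7} \approx 0.14286$)
$D = -44$ ($D = -42 - 2 = -44$)
$Z{\left(a \right)} = -44 + 2 a^{2}$ ($Z{\left(a \right)} = \left(a^{2} + a a\right) - 44 = \left(a^{2} + a^{2}\right) - 44 = 2 a^{2} - 44 = -44 + 2 a^{2}$)
$Y{\left(p,U \right)} = -96$ ($Y{\left(p,U \right)} = 24 \left(-4\right) = -96$)
$Y{\left(7 \left(7 + l\right),70 \right)} + Z{\left(70 \right)} = -96 - \left(44 - 2 \cdot 70^{2}\right) = -96 + \left(-44 + 2 \cdot 4900\right) = -96 + \left(-44 + 9800\right) = -96 + 9756 = 9660$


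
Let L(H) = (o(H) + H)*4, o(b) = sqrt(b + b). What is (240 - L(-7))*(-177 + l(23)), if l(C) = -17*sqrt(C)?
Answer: -4*(67 - I*sqrt(14))*(177 + 17*sqrt(23)) ≈ -69286.0 + 3869.3*I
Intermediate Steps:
o(b) = sqrt(2)*sqrt(b) (o(b) = sqrt(2*b) = sqrt(2)*sqrt(b))
L(H) = 4*H + 4*sqrt(2)*sqrt(H) (L(H) = (sqrt(2)*sqrt(H) + H)*4 = (H + sqrt(2)*sqrt(H))*4 = 4*H + 4*sqrt(2)*sqrt(H))
(240 - L(-7))*(-177 + l(23)) = (240 - (4*(-7) + 4*sqrt(2)*sqrt(-7)))*(-177 - 17*sqrt(23)) = (240 - (-28 + 4*sqrt(2)*(I*sqrt(7))))*(-177 - 17*sqrt(23)) = (240 - (-28 + 4*I*sqrt(14)))*(-177 - 17*sqrt(23)) = (240 + (28 - 4*I*sqrt(14)))*(-177 - 17*sqrt(23)) = (268 - 4*I*sqrt(14))*(-177 - 17*sqrt(23)) = (-177 - 17*sqrt(23))*(268 - 4*I*sqrt(14))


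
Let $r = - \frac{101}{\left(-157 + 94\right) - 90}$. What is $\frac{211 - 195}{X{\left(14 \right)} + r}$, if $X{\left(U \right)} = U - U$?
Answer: $\frac{2448}{101} \approx 24.238$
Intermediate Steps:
$X{\left(U \right)} = 0$
$r = \frac{101}{153}$ ($r = - \frac{101}{-63 - 90} = - \frac{101}{-153} = \left(-101\right) \left(- \frac{1}{153}\right) = \frac{101}{153} \approx 0.66013$)
$\frac{211 - 195}{X{\left(14 \right)} + r} = \frac{211 - 195}{0 + \frac{101}{153}} = \frac{16}{\frac{101}{153}} = 16 \cdot \frac{153}{101} = \frac{2448}{101}$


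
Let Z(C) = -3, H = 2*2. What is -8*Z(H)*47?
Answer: 1128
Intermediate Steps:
H = 4
-8*Z(H)*47 = -8*(-3)*47 = 24*47 = 1128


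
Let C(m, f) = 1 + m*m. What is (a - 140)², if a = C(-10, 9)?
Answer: 1521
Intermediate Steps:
C(m, f) = 1 + m²
a = 101 (a = 1 + (-10)² = 1 + 100 = 101)
(a - 140)² = (101 - 140)² = (-39)² = 1521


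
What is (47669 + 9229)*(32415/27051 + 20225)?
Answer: 10377036187740/9017 ≈ 1.1508e+9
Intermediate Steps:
(47669 + 9229)*(32415/27051 + 20225) = 56898*(32415*(1/27051) + 20225) = 56898*(10805/9017 + 20225) = 56898*(182379630/9017) = 10377036187740/9017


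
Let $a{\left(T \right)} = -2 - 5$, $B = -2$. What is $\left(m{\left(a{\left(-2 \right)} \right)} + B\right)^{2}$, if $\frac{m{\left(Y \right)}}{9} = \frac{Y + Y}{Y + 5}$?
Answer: $3721$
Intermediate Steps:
$a{\left(T \right)} = -7$ ($a{\left(T \right)} = -2 - 5 = -7$)
$m{\left(Y \right)} = \frac{18 Y}{5 + Y}$ ($m{\left(Y \right)} = 9 \frac{Y + Y}{Y + 5} = 9 \frac{2 Y}{5 + Y} = \frac{18 Y}{5 + Y}$)
$\left(m{\left(a{\left(-2 \right)} \right)} + B\right)^{2} = \left(18 \left(-7\right) \frac{1}{5 - 7} - 2\right)^{2} = \left(18 \left(-7\right) \frac{1}{-2} - 2\right)^{2} = \left(18 \left(-7\right) \left(- \frac{1}{2}\right) - 2\right)^{2} = \left(63 - 2\right)^{2} = 61^{2} = 3721$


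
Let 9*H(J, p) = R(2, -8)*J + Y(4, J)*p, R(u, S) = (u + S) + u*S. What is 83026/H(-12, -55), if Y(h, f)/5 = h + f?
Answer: 373617/1232 ≈ 303.26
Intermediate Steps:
Y(h, f) = 5*f + 5*h (Y(h, f) = 5*(h + f) = 5*(f + h) = 5*f + 5*h)
R(u, S) = S + u + S*u (R(u, S) = (S + u) + S*u = S + u + S*u)
H(J, p) = -22*J/9 + p*(20 + 5*J)/9 (H(J, p) = ((-8 + 2 - 8*2)*J + (5*J + 5*4)*p)/9 = ((-8 + 2 - 16)*J + (5*J + 20)*p)/9 = (-22*J + (20 + 5*J)*p)/9 = (-22*J + p*(20 + 5*J))/9 = -22*J/9 + p*(20 + 5*J)/9)
83026/H(-12, -55) = 83026/(-22/9*(-12) + (5/9)*(-55)*(4 - 12)) = 83026/(88/3 + (5/9)*(-55)*(-8)) = 83026/(88/3 + 2200/9) = 83026/(2464/9) = 83026*(9/2464) = 373617/1232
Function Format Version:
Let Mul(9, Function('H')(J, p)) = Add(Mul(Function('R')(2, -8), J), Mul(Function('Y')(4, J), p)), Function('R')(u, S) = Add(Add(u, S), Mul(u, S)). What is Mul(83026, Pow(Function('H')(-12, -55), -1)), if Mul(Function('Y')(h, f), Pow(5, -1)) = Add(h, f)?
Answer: Rational(373617, 1232) ≈ 303.26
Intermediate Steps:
Function('Y')(h, f) = Add(Mul(5, f), Mul(5, h)) (Function('Y')(h, f) = Mul(5, Add(h, f)) = Mul(5, Add(f, h)) = Add(Mul(5, f), Mul(5, h)))
Function('R')(u, S) = Add(S, u, Mul(S, u)) (Function('R')(u, S) = Add(Add(S, u), Mul(S, u)) = Add(S, u, Mul(S, u)))
Function('H')(J, p) = Add(Mul(Rational(-22, 9), J), Mul(Rational(1, 9), p, Add(20, Mul(5, J)))) (Function('H')(J, p) = Mul(Rational(1, 9), Add(Mul(Add(-8, 2, Mul(-8, 2)), J), Mul(Add(Mul(5, J), Mul(5, 4)), p))) = Mul(Rational(1, 9), Add(Mul(Add(-8, 2, -16), J), Mul(Add(Mul(5, J), 20), p))) = Mul(Rational(1, 9), Add(Mul(-22, J), Mul(Add(20, Mul(5, J)), p))) = Mul(Rational(1, 9), Add(Mul(-22, J), Mul(p, Add(20, Mul(5, J))))) = Add(Mul(Rational(-22, 9), J), Mul(Rational(1, 9), p, Add(20, Mul(5, J)))))
Mul(83026, Pow(Function('H')(-12, -55), -1)) = Mul(83026, Pow(Add(Mul(Rational(-22, 9), -12), Mul(Rational(5, 9), -55, Add(4, -12))), -1)) = Mul(83026, Pow(Add(Rational(88, 3), Mul(Rational(5, 9), -55, -8)), -1)) = Mul(83026, Pow(Add(Rational(88, 3), Rational(2200, 9)), -1)) = Mul(83026, Pow(Rational(2464, 9), -1)) = Mul(83026, Rational(9, 2464)) = Rational(373617, 1232)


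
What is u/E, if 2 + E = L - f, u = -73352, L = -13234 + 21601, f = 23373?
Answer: 9169/1876 ≈ 4.8875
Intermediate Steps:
L = 8367
E = -15008 (E = -2 + (8367 - 1*23373) = -2 + (8367 - 23373) = -2 - 15006 = -15008)
u/E = -73352/(-15008) = -73352*(-1/15008) = 9169/1876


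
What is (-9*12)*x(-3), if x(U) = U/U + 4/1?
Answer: -540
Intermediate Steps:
x(U) = 5 (x(U) = 1 + 4*1 = 1 + 4 = 5)
(-9*12)*x(-3) = -9*12*5 = -108*5 = -540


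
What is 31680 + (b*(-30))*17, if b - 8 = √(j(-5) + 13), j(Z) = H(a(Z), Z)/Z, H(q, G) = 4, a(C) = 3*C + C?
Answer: 27600 - 102*√305 ≈ 25819.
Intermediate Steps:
a(C) = 4*C
j(Z) = 4/Z
b = 8 + √305/5 (b = 8 + √(4/(-5) + 13) = 8 + √(4*(-⅕) + 13) = 8 + √(-⅘ + 13) = 8 + √(61/5) = 8 + √305/5 ≈ 11.493)
31680 + (b*(-30))*17 = 31680 + ((8 + √305/5)*(-30))*17 = 31680 + (-240 - 6*√305)*17 = 31680 + (-4080 - 102*√305) = 27600 - 102*√305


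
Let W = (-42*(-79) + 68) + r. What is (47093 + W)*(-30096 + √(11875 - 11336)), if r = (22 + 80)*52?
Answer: -1678845168 + 390481*√11 ≈ -1.6775e+9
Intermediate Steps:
r = 5304 (r = 102*52 = 5304)
W = 8690 (W = (-42*(-79) + 68) + 5304 = (3318 + 68) + 5304 = 3386 + 5304 = 8690)
(47093 + W)*(-30096 + √(11875 - 11336)) = (47093 + 8690)*(-30096 + √(11875 - 11336)) = 55783*(-30096 + √539) = 55783*(-30096 + 7*√11) = -1678845168 + 390481*√11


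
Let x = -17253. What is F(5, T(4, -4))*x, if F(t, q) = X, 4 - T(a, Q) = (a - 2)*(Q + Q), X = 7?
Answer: -120771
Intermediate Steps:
T(a, Q) = 4 - 2*Q*(-2 + a) (T(a, Q) = 4 - (a - 2)*(Q + Q) = 4 - (-2 + a)*2*Q = 4 - 2*Q*(-2 + a))
F(t, q) = 7
F(5, T(4, -4))*x = 7*(-17253) = -120771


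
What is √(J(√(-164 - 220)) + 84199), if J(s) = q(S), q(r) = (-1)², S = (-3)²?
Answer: 10*√842 ≈ 290.17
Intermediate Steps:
S = 9
q(r) = 1
J(s) = 1
√(J(√(-164 - 220)) + 84199) = √(1 + 84199) = √84200 = 10*√842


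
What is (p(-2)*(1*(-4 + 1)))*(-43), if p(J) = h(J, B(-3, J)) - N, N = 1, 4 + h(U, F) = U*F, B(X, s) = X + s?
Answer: 645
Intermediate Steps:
h(U, F) = -4 + F*U (h(U, F) = -4 + U*F = -4 + F*U)
p(J) = -5 + J*(-3 + J) (p(J) = (-4 + (-3 + J)*J) - 1*1 = (-4 + J*(-3 + J)) - 1 = -5 + J*(-3 + J))
(p(-2)*(1*(-4 + 1)))*(-43) = ((-5 - 2*(-3 - 2))*(1*(-4 + 1)))*(-43) = ((-5 - 2*(-5))*(1*(-3)))*(-43) = ((-5 + 10)*(-3))*(-43) = (5*(-3))*(-43) = -15*(-43) = 645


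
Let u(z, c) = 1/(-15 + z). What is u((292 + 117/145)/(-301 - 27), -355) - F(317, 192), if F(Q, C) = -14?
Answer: 10534438/755857 ≈ 13.937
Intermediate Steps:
u((292 + 117/145)/(-301 - 27), -355) - F(317, 192) = 1/(-15 + (292 + 117/145)/(-301 - 27)) - 1*(-14) = 1/(-15 + (292 + 117*(1/145))/(-328)) + 14 = 1/(-15 + (292 + 117/145)*(-1/328)) + 14 = 1/(-15 + (42457/145)*(-1/328)) + 14 = 1/(-15 - 42457/47560) + 14 = 1/(-755857/47560) + 14 = -47560/755857 + 14 = 10534438/755857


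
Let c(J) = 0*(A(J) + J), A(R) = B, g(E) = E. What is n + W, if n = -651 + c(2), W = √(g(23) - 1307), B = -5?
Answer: -651 + 2*I*√321 ≈ -651.0 + 35.833*I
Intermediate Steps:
A(R) = -5
W = 2*I*√321 (W = √(23 - 1307) = √(-1284) = 2*I*√321 ≈ 35.833*I)
c(J) = 0 (c(J) = 0*(-5 + J) = 0)
n = -651 (n = -651 + 0 = -651)
n + W = -651 + 2*I*√321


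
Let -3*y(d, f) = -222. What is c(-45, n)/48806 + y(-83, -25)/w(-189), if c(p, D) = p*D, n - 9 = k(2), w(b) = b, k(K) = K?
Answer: -3705199/9224334 ≈ -0.40168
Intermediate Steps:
y(d, f) = 74 (y(d, f) = -⅓*(-222) = 74)
n = 11 (n = 9 + 2 = 11)
c(p, D) = D*p
c(-45, n)/48806 + y(-83, -25)/w(-189) = (11*(-45))/48806 + 74/(-189) = -495*1/48806 + 74*(-1/189) = -495/48806 - 74/189 = -3705199/9224334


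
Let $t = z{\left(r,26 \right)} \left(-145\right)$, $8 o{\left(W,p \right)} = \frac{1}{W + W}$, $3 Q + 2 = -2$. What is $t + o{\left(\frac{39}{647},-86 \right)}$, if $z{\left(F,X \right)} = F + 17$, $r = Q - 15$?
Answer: $- \frac{19891}{208} \approx -95.63$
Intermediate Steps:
$Q = - \frac{4}{3}$ ($Q = - \frac{2}{3} + \frac{1}{3} \left(-2\right) = - \frac{2}{3} - \frac{2}{3} = - \frac{4}{3} \approx -1.3333$)
$r = - \frac{49}{3}$ ($r = - \frac{4}{3} - 15 = - \frac{49}{3} \approx -16.333$)
$z{\left(F,X \right)} = 17 + F$
$o{\left(W,p \right)} = \frac{1}{16 W}$ ($o{\left(W,p \right)} = \frac{1}{8 \left(W + W\right)} = \frac{1}{8 \cdot 2 W} = \frac{\frac{1}{2} \frac{1}{W}}{8} = \frac{1}{16 W}$)
$t = - \frac{290}{3}$ ($t = \left(17 - \frac{49}{3}\right) \left(-145\right) = \frac{2}{3} \left(-145\right) = - \frac{290}{3} \approx -96.667$)
$t + o{\left(\frac{39}{647},-86 \right)} = - \frac{290}{3} + \frac{1}{16 \cdot \frac{39}{647}} = - \frac{290}{3} + \frac{1}{16} \cdot \frac{647}{39} = - \frac{290}{3} + \frac{647}{624} = - \frac{19891}{208}$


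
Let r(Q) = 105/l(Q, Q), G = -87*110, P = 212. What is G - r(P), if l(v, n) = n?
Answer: -2028945/212 ≈ -9570.5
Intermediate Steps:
G = -9570
r(Q) = 105/Q
G - r(P) = -9570 - 105/212 = -2028945/212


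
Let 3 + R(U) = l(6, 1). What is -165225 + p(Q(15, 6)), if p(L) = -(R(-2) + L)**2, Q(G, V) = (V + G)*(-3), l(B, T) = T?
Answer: -169450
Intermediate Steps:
R(U) = -2 (R(U) = -3 + 1 = -2)
Q(G, V) = -3*G - 3*V (Q(G, V) = (G + V)*(-3) = -3*G - 3*V)
p(L) = -(-2 + L)**2
-165225 + p(Q(15, 6)) = -165225 - (-2 + (-3*15 - 3*6))**2 = -165225 - (-2 + (-45 - 18))**2 = -165225 - (-2 - 63)**2 = -165225 - 1*(-65)**2 = -165225 - 1*4225 = -165225 - 4225 = -169450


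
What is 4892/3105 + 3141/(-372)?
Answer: -2644327/385020 ≈ -6.8680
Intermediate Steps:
4892/3105 + 3141/(-372) = 4892*(1/3105) + 3141*(-1/372) = 4892/3105 - 1047/124 = -2644327/385020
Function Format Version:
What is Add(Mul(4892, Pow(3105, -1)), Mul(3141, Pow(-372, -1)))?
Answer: Rational(-2644327, 385020) ≈ -6.8680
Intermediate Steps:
Add(Mul(4892, Pow(3105, -1)), Mul(3141, Pow(-372, -1))) = Add(Mul(4892, Rational(1, 3105)), Mul(3141, Rational(-1, 372))) = Add(Rational(4892, 3105), Rational(-1047, 124)) = Rational(-2644327, 385020)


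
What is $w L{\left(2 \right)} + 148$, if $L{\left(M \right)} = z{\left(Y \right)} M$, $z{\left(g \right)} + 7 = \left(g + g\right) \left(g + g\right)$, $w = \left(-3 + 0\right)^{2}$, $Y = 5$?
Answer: $1822$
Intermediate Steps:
$w = 9$ ($w = \left(-3\right)^{2} = 9$)
$z{\left(g \right)} = -7 + 4 g^{2}$ ($z{\left(g \right)} = -7 + \left(g + g\right) \left(g + g\right) = -7 + 2 g 2 g = -7 + 4 g^{2}$)
$L{\left(M \right)} = 93 M$ ($L{\left(M \right)} = \left(-7 + 4 \cdot 5^{2}\right) M = \left(-7 + 4 \cdot 25\right) M = \left(-7 + 100\right) M = 93 M$)
$w L{\left(2 \right)} + 148 = 9 \cdot 93 \cdot 2 + 148 = 9 \cdot 186 + 148 = 1674 + 148 = 1822$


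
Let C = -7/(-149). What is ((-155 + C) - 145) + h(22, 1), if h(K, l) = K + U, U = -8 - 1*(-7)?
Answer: -41564/149 ≈ -278.95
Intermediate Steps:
U = -1 (U = -8 + 7 = -1)
C = 7/149 (C = -7*(-1/149) = 7/149 ≈ 0.046980)
h(K, l) = -1 + K (h(K, l) = K - 1 = -1 + K)
((-155 + C) - 145) + h(22, 1) = ((-155 + 7/149) - 145) + (-1 + 22) = (-23088/149 - 145) + 21 = -44693/149 + 21 = -41564/149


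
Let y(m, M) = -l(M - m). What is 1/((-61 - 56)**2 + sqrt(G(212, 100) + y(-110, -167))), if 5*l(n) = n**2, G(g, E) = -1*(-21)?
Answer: 22815/312315583 - 2*I*sqrt(3930)/936946749 ≈ 7.3051e-5 - 1.3382e-7*I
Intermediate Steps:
G(g, E) = 21
l(n) = n**2/5
y(m, M) = -(M - m)**2/5
1/((-61 - 56)**2 + sqrt(G(212, 100) + y(-110, -167))) = 1/((-61 - 56)**2 + sqrt(21 - (-167 - 1*(-110))**2/5)) = 1/((-117)**2 + sqrt(21 - (-167 + 110)**2/5)) = 1/(13689 + sqrt(21 - 1/5*(-57)**2)) = 1/(13689 + sqrt(21 - 1/5*3249)) = 1/(13689 + sqrt(21 - 3249/5)) = 1/(13689 + sqrt(-3144/5)) = 1/(13689 + 2*I*sqrt(3930)/5)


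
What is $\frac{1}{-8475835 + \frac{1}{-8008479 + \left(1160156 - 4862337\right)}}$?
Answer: $- \frac{11710660}{99257621901101} \approx -1.1798 \cdot 10^{-7}$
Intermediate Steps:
$\frac{1}{-8475835 + \frac{1}{-8008479 + \left(1160156 - 4862337\right)}} = \frac{1}{-8475835 + \frac{1}{-8008479 - 3702181}} = \frac{1}{-8475835 + \frac{1}{-11710660}} = \frac{1}{-8475835 - \frac{1}{11710660}} = \frac{1}{- \frac{99257621901101}{11710660}} = - \frac{11710660}{99257621901101}$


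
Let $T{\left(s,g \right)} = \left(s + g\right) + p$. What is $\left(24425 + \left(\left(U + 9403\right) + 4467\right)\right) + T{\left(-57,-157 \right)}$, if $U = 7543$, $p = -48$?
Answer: $45576$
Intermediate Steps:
$T{\left(s,g \right)} = -48 + g + s$ ($T{\left(s,g \right)} = \left(s + g\right) - 48 = \left(g + s\right) - 48 = -48 + g + s$)
$\left(24425 + \left(\left(U + 9403\right) + 4467\right)\right) + T{\left(-57,-157 \right)} = \left(24425 + \left(\left(7543 + 9403\right) + 4467\right)\right) - 262 = \left(24425 + \left(16946 + 4467\right)\right) - 262 = \left(24425 + 21413\right) - 262 = 45838 - 262 = 45576$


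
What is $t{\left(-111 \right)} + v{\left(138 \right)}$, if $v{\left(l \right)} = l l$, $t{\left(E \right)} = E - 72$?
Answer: $18861$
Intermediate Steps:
$t{\left(E \right)} = -72 + E$
$v{\left(l \right)} = l^{2}$
$t{\left(-111 \right)} + v{\left(138 \right)} = \left(-72 - 111\right) + 138^{2} = -183 + 19044 = 18861$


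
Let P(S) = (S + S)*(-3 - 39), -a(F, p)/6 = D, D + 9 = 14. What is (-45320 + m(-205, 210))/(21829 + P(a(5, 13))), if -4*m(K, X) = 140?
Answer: -45355/24349 ≈ -1.8627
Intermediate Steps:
D = 5 (D = -9 + 14 = 5)
m(K, X) = -35 (m(K, X) = -¼*140 = -35)
a(F, p) = -30 (a(F, p) = -6*5 = -30)
P(S) = -84*S (P(S) = (2*S)*(-42) = -84*S)
(-45320 + m(-205, 210))/(21829 + P(a(5, 13))) = (-45320 - 35)/(21829 - 84*(-30)) = -45355/(21829 + 2520) = -45355/24349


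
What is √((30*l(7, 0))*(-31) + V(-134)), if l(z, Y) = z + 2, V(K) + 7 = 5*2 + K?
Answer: I*√8501 ≈ 92.201*I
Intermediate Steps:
V(K) = 3 + K (V(K) = -7 + (5*2 + K) = -7 + (10 + K) = 3 + K)
l(z, Y) = 2 + z
√((30*l(7, 0))*(-31) + V(-134)) = √((30*(2 + 7))*(-31) + (3 - 134)) = √((30*9)*(-31) - 131) = √(270*(-31) - 131) = √(-8370 - 131) = √(-8501) = I*√8501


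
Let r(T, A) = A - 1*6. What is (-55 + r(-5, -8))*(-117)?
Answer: 8073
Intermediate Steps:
r(T, A) = -6 + A (r(T, A) = A - 6 = -6 + A)
(-55 + r(-5, -8))*(-117) = (-55 + (-6 - 8))*(-117) = (-55 - 14)*(-117) = -69*(-117) = 8073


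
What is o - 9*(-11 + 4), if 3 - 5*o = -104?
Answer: 422/5 ≈ 84.400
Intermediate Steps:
o = 107/5 (o = ⅗ - ⅕*(-104) = ⅗ + 104/5 = 107/5 ≈ 21.400)
o - 9*(-11 + 4) = 107/5 - 9*(-11 + 4) = 107/5 - 9*(-7) = 107/5 + 63 = 422/5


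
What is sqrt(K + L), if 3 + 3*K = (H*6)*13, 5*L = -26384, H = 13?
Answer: I*sqrt(123495)/5 ≈ 70.284*I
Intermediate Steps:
L = -26384/5 (L = (1/5)*(-26384) = -26384/5 ≈ -5276.8)
K = 337 (K = -1 + ((13*6)*13)/3 = -1 + (78*13)/3 = -1 + (1/3)*1014 = -1 + 338 = 337)
sqrt(K + L) = sqrt(337 - 26384/5) = sqrt(-24699/5) = I*sqrt(123495)/5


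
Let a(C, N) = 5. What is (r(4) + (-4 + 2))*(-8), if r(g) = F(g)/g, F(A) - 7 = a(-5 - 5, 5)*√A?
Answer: -18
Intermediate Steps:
F(A) = 7 + 5*√A
r(g) = (7 + 5*√g)/g
(r(4) + (-4 + 2))*(-8) = ((7 + 5*√4)/4 + (-4 + 2))*(-8) = ((7 + 5*2)/4 - 2)*(-8) = ((7 + 10)/4 - 2)*(-8) = ((¼)*17 - 2)*(-8) = (17/4 - 2)*(-8) = (9/4)*(-8) = -18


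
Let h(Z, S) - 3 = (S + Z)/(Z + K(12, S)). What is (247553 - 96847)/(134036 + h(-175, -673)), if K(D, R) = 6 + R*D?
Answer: 1242570970/1105152403 ≈ 1.1243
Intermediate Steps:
K(D, R) = 6 + D*R
h(Z, S) = 3 + (S + Z)/(6 + Z + 12*S) (h(Z, S) = 3 + (S + Z)/(Z + (6 + 12*S)) = 3 + (S + Z)/(6 + Z + 12*S))
(247553 - 96847)/(134036 + h(-175, -673)) = (247553 - 96847)/(134036 + (18 + 4*(-175) + 37*(-673))/(6 - 175 + 12*(-673))) = 150706/(134036 + (18 - 700 - 24901)/(6 - 175 - 8076)) = 150706/(134036 - 25583/(-8245)) = 150706/(134036 - 1/8245*(-25583)) = 150706/(134036 + 25583/8245) = 150706/(1105152403/8245) = 150706*(8245/1105152403) = 1242570970/1105152403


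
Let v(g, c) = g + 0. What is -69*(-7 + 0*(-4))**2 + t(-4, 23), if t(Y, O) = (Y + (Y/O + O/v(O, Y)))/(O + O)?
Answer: -3577171/1058 ≈ -3381.1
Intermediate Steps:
v(g, c) = g
t(Y, O) = (1 + Y + Y/O)/(2*O) (t(Y, O) = (Y + (Y/O + O/O))/(O + O) = (Y + (Y/O + 1))/((2*O)) = (Y + (1 + Y/O))*(1/(2*O)) = (1 + Y + Y/O)*(1/(2*O)) = (1 + Y + Y/O)/(2*O))
-69*(-7 + 0*(-4))**2 + t(-4, 23) = -69*(-7 + 0*(-4))**2 + (1/2)*(-4 + 23*(1 - 4))/23**2 = -69*(-7 + 0)**2 + (1/2)*(1/529)*(-4 + 23*(-3)) = -69*(-7)**2 + (1/2)*(1/529)*(-4 - 69) = -69*49 + (1/2)*(1/529)*(-73) = -3381 - 73/1058 = -3577171/1058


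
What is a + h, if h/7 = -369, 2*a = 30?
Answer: -2568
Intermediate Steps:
a = 15 (a = (1/2)*30 = 15)
h = -2583 (h = 7*(-369) = -2583)
a + h = 15 - 2583 = -2568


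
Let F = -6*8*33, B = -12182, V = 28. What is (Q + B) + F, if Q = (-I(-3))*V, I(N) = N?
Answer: -13682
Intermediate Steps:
F = -1584 (F = -48*33 = -1584)
Q = 84 (Q = -1*(-3)*28 = 3*28 = 84)
(Q + B) + F = (84 - 12182) - 1584 = -12098 - 1584 = -13682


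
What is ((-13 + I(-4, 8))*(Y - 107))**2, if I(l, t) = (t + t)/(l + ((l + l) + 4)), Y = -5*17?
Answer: 8294400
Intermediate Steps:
Y = -85
I(l, t) = 2*t/(4 + 3*l) (I(l, t) = (2*t)/(l + (2*l + 4)) = (2*t)/(l + (4 + 2*l)) = (2*t)/(4 + 3*l) = 2*t/(4 + 3*l))
((-13 + I(-4, 8))*(Y - 107))**2 = ((-13 + 2*8/(4 + 3*(-4)))*(-85 - 107))**2 = ((-13 + 2*8/(4 - 12))*(-192))**2 = ((-13 + 2*8/(-8))*(-192))**2 = ((-13 + 2*8*(-1/8))*(-192))**2 = ((-13 - 2)*(-192))**2 = (-15*(-192))**2 = 2880**2 = 8294400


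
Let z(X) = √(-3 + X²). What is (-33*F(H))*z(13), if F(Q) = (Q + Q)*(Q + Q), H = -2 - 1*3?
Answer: -3300*√166 ≈ -42518.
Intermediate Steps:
H = -5 (H = -2 - 3 = -5)
F(Q) = 4*Q² (F(Q) = (2*Q)*(2*Q) = 4*Q²)
(-33*F(H))*z(13) = (-132*(-5)²)*√(-3 + 13²) = (-132*25)*√(-3 + 169) = (-33*100)*√166 = -3300*√166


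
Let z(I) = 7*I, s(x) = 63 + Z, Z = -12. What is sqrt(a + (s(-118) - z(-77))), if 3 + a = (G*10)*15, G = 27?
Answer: sqrt(4637) ≈ 68.095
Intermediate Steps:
s(x) = 51 (s(x) = 63 - 12 = 51)
a = 4047 (a = -3 + (27*10)*15 = -3 + 270*15 = -3 + 4050 = 4047)
sqrt(a + (s(-118) - z(-77))) = sqrt(4047 + (51 - 7*(-77))) = sqrt(4047 + (51 - 1*(-539))) = sqrt(4047 + (51 + 539)) = sqrt(4047 + 590) = sqrt(4637)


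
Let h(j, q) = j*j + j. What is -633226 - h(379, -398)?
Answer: -777246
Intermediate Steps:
h(j, q) = j + j² (h(j, q) = j² + j = j + j²)
-633226 - h(379, -398) = -633226 - 379*(1 + 379) = -633226 - 379*380 = -633226 - 1*144020 = -633226 - 144020 = -777246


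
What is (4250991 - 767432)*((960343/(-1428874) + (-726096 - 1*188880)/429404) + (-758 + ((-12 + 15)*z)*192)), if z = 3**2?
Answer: 2363521137119175344925/153391052774 ≈ 1.5408e+10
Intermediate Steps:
z = 9
(4250991 - 767432)*((960343/(-1428874) + (-726096 - 1*188880)/429404) + (-758 + ((-12 + 15)*z)*192)) = (4250991 - 767432)*((960343/(-1428874) + (-726096 - 1*188880)/429404) + (-758 + ((-12 + 15)*9)*192)) = 3483559*((960343*(-1/1428874) + (-726096 - 188880)*(1/429404)) + (-758 + (3*9)*192)) = 3483559*((-960343/1428874 - 914976*1/429404) + (-758 + 27*192)) = 3483559*((-960343/1428874 - 228744/107351) + (-758 + 5184)) = 3483559*(-429940135649/153391052774 + 4426) = 3483559*(678478859442075/153391052774) = 2363521137119175344925/153391052774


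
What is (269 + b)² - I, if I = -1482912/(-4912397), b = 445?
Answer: 2504318858100/4912397 ≈ 5.0980e+5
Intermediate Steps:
I = 1482912/4912397 (I = -1482912*(-1/4912397) = 1482912/4912397 ≈ 0.30187)
(269 + b)² - I = (269 + 445)² - 1*1482912/4912397 = 714² - 1482912/4912397 = 509796 - 1482912/4912397 = 2504318858100/4912397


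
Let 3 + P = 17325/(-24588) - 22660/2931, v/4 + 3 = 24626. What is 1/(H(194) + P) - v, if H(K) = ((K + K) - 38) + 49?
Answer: -305661792046712/3103417537 ≈ -98492.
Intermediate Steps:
v = 98492 (v = -12 + 4*24626 = -12 + 98504 = 98492)
P = -91571771/8007492 (P = -3 + (17325/(-24588) - 22660/2931) = -3 + (17325*(-1/24588) - 22660*1/2931) = -3 + (-1925/2732 - 22660/2931) = -3 - 67549295/8007492 = -91571771/8007492 ≈ -11.436)
H(K) = 11 + 2*K (H(K) = (2*K - 38) + 49 = (-38 + 2*K) + 49 = 11 + 2*K)
1/(H(194) + P) - v = 1/((11 + 2*194) - 91571771/8007492) - 1*98492 = 1/((11 + 388) - 91571771/8007492) - 98492 = 1/(399 - 91571771/8007492) - 98492 = 1/(3103417537/8007492) - 98492 = 8007492/3103417537 - 98492 = -305661792046712/3103417537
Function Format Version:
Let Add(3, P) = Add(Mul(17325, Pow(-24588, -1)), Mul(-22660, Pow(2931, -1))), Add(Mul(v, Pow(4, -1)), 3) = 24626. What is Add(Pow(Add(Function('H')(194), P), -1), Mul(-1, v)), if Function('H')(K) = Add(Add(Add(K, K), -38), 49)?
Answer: Rational(-305661792046712, 3103417537) ≈ -98492.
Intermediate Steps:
v = 98492 (v = Add(-12, Mul(4, 24626)) = Add(-12, 98504) = 98492)
P = Rational(-91571771, 8007492) (P = Add(-3, Add(Mul(17325, Pow(-24588, -1)), Mul(-22660, Pow(2931, -1)))) = Add(-3, Add(Mul(17325, Rational(-1, 24588)), Mul(-22660, Rational(1, 2931)))) = Add(-3, Add(Rational(-1925, 2732), Rational(-22660, 2931))) = Add(-3, Rational(-67549295, 8007492)) = Rational(-91571771, 8007492) ≈ -11.436)
Function('H')(K) = Add(11, Mul(2, K)) (Function('H')(K) = Add(Add(Mul(2, K), -38), 49) = Add(Add(-38, Mul(2, K)), 49) = Add(11, Mul(2, K)))
Add(Pow(Add(Function('H')(194), P), -1), Mul(-1, v)) = Add(Pow(Add(Add(11, Mul(2, 194)), Rational(-91571771, 8007492)), -1), Mul(-1, 98492)) = Add(Pow(Add(Add(11, 388), Rational(-91571771, 8007492)), -1), -98492) = Add(Pow(Add(399, Rational(-91571771, 8007492)), -1), -98492) = Add(Pow(Rational(3103417537, 8007492), -1), -98492) = Add(Rational(8007492, 3103417537), -98492) = Rational(-305661792046712, 3103417537)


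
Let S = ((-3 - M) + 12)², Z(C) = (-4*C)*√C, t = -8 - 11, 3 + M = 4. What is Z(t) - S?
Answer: -64 + 76*I*√19 ≈ -64.0 + 331.28*I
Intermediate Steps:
M = 1 (M = -3 + 4 = 1)
t = -19
Z(C) = -4*C^(3/2)
S = 64 (S = ((-3 - 1*1) + 12)² = ((-3 - 1) + 12)² = (-4 + 12)² = 8² = 64)
Z(t) - S = -(-76)*I*√19 - 1*64 = -(-76)*I*√19 - 64 = 76*I*√19 - 64 = -64 + 76*I*√19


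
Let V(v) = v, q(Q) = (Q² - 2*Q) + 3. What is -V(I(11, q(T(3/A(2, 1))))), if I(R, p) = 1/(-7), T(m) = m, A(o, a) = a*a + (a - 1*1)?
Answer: ⅐ ≈ 0.14286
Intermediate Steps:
A(o, a) = -1 + a + a² (A(o, a) = a² + (a - 1) = a² + (-1 + a) = -1 + a + a²)
q(Q) = 3 + Q² - 2*Q
I(R, p) = -⅐
-V(I(11, q(T(3/A(2, 1))))) = -1*(-⅐) = ⅐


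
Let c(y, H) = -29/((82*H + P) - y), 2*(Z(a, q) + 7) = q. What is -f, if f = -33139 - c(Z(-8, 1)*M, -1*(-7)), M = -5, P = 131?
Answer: 44571897/1345 ≈ 33139.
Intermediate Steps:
Z(a, q) = -7 + q/2
c(y, H) = -29/(131 - y + 82*H) (c(y, H) = -29/((82*H + 131) - y) = -29/((131 + 82*H) - y) = -29/(131 - y + 82*H))
f = -44571897/1345 (f = -33139 - 29/(-131 + (-7 + (½)*1)*(-5) - (-82)*(-7)) = -33139 - 29/(-131 + (-7 + ½)*(-5) - 82*7) = -33139 - 29/(-131 - 13/2*(-5) - 574) = -33139 - 29/(-131 + 65/2 - 574) = -33139 - 29/(-1345/2) = -33139 - 29*(-2)/1345 = -33139 - 1*(-58/1345) = -33139 + 58/1345 = -44571897/1345 ≈ -33139.)
-f = -1*(-44571897/1345) = 44571897/1345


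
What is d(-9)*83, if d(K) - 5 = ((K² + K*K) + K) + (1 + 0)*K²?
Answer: 19837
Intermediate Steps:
d(K) = 5 + K + 3*K² (d(K) = 5 + (((K² + K*K) + K) + (1 + 0)*K²) = 5 + (((K² + K²) + K) + 1*K²) = 5 + ((2*K² + K) + K²) = 5 + ((K + 2*K²) + K²) = 5 + (K + 3*K²) = 5 + K + 3*K²)
d(-9)*83 = (5 - 9 + 3*(-9)²)*83 = (5 - 9 + 3*81)*83 = (5 - 9 + 243)*83 = 239*83 = 19837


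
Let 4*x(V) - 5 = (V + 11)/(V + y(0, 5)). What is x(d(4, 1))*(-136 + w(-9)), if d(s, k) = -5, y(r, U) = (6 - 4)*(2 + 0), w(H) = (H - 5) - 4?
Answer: 77/2 ≈ 38.500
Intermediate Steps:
w(H) = -9 + H (w(H) = (-5 + H) - 4 = -9 + H)
y(r, U) = 4 (y(r, U) = 2*2 = 4)
x(V) = 5/4 + (11 + V)/(4*(4 + V)) (x(V) = 5/4 + ((V + 11)/(V + 4))/4 = 5/4 + ((11 + V)/(4 + V))/4 = 5/4 + (11 + V)/(4*(4 + V)))
x(d(4, 1))*(-136 + w(-9)) = ((31 + 6*(-5))/(4*(4 - 5)))*(-136 + (-9 - 9)) = ((¼)*(31 - 30)/(-1))*(-136 - 18) = ((¼)*(-1)*1)*(-154) = -¼*(-154) = 77/2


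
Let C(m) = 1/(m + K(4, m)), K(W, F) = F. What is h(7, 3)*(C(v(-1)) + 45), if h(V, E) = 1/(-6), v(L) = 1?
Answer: -91/12 ≈ -7.5833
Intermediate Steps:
h(V, E) = -⅙
C(m) = 1/(2*m) (C(m) = 1/(m + m) = 1/(2*m))
h(7, 3)*(C(v(-1)) + 45) = -((½)/1 + 45)/6 = -((½)*1 + 45)/6 = -(½ + 45)/6 = -⅙*91/2 = -91/12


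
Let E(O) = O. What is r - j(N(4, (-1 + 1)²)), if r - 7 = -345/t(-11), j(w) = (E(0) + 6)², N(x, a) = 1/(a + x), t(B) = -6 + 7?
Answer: -374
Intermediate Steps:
t(B) = 1
j(w) = 36 (j(w) = (0 + 6)² = 6² = 36)
r = -338 (r = 7 - 345/1 = 7 - 345*1 = 7 - 345 = -338)
r - j(N(4, (-1 + 1)²)) = -338 - 1*36 = -338 - 36 = -374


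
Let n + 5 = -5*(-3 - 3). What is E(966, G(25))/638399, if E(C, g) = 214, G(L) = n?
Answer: 214/638399 ≈ 0.00033521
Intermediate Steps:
n = 25 (n = -5 - 5*(-3 - 3) = -5 - 5*(-6) = -5 + 30 = 25)
G(L) = 25
E(966, G(25))/638399 = 214/638399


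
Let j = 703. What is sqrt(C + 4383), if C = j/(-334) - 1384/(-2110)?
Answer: sqrt(544033617950010)/352370 ≈ 66.193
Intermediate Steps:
C = -510537/352370 (C = 703/(-334) - 1384/(-2110) = 703*(-1/334) - 1384*(-1/2110) = -703/334 + 692/1055 = -510537/352370 ≈ -1.4489)
sqrt(C + 4383) = sqrt(-510537/352370 + 4383) = sqrt(1543927173/352370) = sqrt(544033617950010)/352370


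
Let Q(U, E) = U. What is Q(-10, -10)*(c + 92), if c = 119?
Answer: -2110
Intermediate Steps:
Q(-10, -10)*(c + 92) = -10*(119 + 92) = -10*211 = -2110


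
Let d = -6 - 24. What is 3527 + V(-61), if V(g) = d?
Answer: 3497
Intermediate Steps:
d = -30
V(g) = -30
3527 + V(-61) = 3527 - 30 = 3497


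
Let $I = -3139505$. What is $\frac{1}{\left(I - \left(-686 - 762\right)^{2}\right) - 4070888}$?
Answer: $- \frac{1}{9307097} \approx -1.0744 \cdot 10^{-7}$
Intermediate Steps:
$\frac{1}{\left(I - \left(-686 - 762\right)^{2}\right) - 4070888} = \frac{1}{\left(-3139505 - \left(-686 - 762\right)^{2}\right) - 4070888} = \frac{1}{\left(-3139505 - \left(-1448\right)^{2}\right) - 4070888} = \frac{1}{\left(-3139505 - 2096704\right) - 4070888} = \frac{1}{-5236209 - 4070888} = \frac{1}{-9307097} = - \frac{1}{9307097}$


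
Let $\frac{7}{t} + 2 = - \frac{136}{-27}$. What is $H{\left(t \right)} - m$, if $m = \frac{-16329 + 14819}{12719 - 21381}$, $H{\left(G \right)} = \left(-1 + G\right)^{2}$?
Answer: $\frac{44508999}{29121644} \approx 1.5284$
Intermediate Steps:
$t = \frac{189}{82}$ ($t = \frac{7}{-2 - \frac{136}{-27}} = \frac{7}{-2 - - \frac{136}{27}} = \frac{7}{-2 + \frac{136}{27}} = \frac{7}{\frac{82}{27}} = 7 \cdot \frac{27}{82} = \frac{189}{82} \approx 2.3049$)
$m = \frac{755}{4331}$ ($m = - \frac{1510}{-8662} = \left(-1510\right) \left(- \frac{1}{8662}\right) = \frac{755}{4331} \approx 0.17432$)
$H{\left(t \right)} - m = \left(-1 + \frac{189}{82}\right)^{2} - \frac{755}{4331} = \left(\frac{107}{82}\right)^{2} - \frac{755}{4331} = \frac{11449}{6724} - \frac{755}{4331} = \frac{44508999}{29121644}$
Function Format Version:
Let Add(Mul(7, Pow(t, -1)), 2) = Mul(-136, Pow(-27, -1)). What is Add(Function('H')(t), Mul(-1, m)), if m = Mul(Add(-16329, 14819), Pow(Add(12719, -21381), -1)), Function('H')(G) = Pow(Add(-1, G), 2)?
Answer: Rational(44508999, 29121644) ≈ 1.5284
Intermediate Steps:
t = Rational(189, 82) (t = Mul(7, Pow(Add(-2, Mul(-136, Pow(-27, -1))), -1)) = Mul(7, Pow(Add(-2, Mul(-136, Rational(-1, 27))), -1)) = Mul(7, Pow(Add(-2, Rational(136, 27)), -1)) = Mul(7, Pow(Rational(82, 27), -1)) = Mul(7, Rational(27, 82)) = Rational(189, 82) ≈ 2.3049)
m = Rational(755, 4331) (m = Mul(-1510, Pow(-8662, -1)) = Mul(-1510, Rational(-1, 8662)) = Rational(755, 4331) ≈ 0.17432)
Add(Function('H')(t), Mul(-1, m)) = Add(Pow(Add(-1, Rational(189, 82)), 2), Mul(-1, Rational(755, 4331))) = Add(Pow(Rational(107, 82), 2), Rational(-755, 4331)) = Add(Rational(11449, 6724), Rational(-755, 4331)) = Rational(44508999, 29121644)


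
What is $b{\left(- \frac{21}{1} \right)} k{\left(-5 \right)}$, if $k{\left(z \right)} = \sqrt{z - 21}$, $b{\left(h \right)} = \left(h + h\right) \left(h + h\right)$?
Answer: $1764 i \sqrt{26} \approx 8994.7 i$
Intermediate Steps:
$b{\left(h \right)} = 4 h^{2}$ ($b{\left(h \right)} = 2 h 2 h = 4 h^{2}$)
$k{\left(z \right)} = \sqrt{-21 + z}$
$b{\left(- \frac{21}{1} \right)} k{\left(-5 \right)} = 4 \left(- \frac{21}{1}\right)^{2} \sqrt{-21 - 5} = 4 \left(\left(-21\right) 1\right)^{2} \sqrt{-26} = 4 \left(-21\right)^{2} i \sqrt{26} = 4 \cdot 441 i \sqrt{26} = 1764 i \sqrt{26}$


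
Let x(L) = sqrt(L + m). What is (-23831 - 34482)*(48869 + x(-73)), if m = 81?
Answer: -2849697997 - 116626*sqrt(2) ≈ -2.8499e+9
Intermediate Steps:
x(L) = sqrt(81 + L) (x(L) = sqrt(L + 81) = sqrt(81 + L))
(-23831 - 34482)*(48869 + x(-73)) = (-23831 - 34482)*(48869 + sqrt(81 - 73)) = -58313*(48869 + sqrt(8)) = -58313*(48869 + 2*sqrt(2)) = -2849697997 - 116626*sqrt(2)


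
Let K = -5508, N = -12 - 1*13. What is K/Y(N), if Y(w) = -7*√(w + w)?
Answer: -2754*I*√2/35 ≈ -111.28*I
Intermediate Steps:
N = -25 (N = -12 - 13 = -25)
Y(w) = -7*√2*√w
K/Y(N) = -5508*I*√2/70 = -2754*I*√2/35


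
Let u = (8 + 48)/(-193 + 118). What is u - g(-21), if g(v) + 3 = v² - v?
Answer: -34481/75 ≈ -459.75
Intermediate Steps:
u = -56/75 (u = 56/(-75) = 56*(-1/75) = -56/75 ≈ -0.74667)
g(v) = -3 + v² - v (g(v) = -3 + (v² - v) = -3 + v² - v)
u - g(-21) = -56/75 - (-3 + (-21)² - 1*(-21)) = -56/75 - (-3 + 441 + 21) = -56/75 - 1*459 = -56/75 - 459 = -34481/75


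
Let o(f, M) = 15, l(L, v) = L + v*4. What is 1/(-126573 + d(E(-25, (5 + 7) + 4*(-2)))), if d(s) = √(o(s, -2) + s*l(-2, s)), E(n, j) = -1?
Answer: -42191/5340241436 - √21/16020724308 ≈ -7.9009e-6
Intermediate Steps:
l(L, v) = L + 4*v
d(s) = √(15 + s*(-2 + 4*s))
1/(-126573 + d(E(-25, (5 + 7) + 4*(-2)))) = 1/(-126573 + √(15 + 2*(-1)*(-1 + 2*(-1)))) = 1/(-126573 + √(15 + 2*(-1)*(-1 - 2))) = 1/(-126573 + √(15 + 2*(-1)*(-3))) = 1/(-126573 + √(15 + 6)) = 1/(-126573 + √21)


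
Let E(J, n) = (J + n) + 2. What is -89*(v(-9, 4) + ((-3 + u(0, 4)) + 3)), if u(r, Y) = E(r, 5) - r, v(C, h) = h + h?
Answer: -1335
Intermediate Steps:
E(J, n) = 2 + J + n
v(C, h) = 2*h
u(r, Y) = 7 (u(r, Y) = (2 + r + 5) - r = (7 + r) - r = 7)
-89*(v(-9, 4) + ((-3 + u(0, 4)) + 3)) = -89*(2*4 + ((-3 + 7) + 3)) = -89*(8 + (4 + 3)) = -89*(8 + 7) = -89*15 = -1335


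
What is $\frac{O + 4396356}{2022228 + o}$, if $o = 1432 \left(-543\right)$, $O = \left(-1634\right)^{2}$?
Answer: $\frac{1766578}{311163} \approx 5.6773$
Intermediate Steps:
$O = 2669956$
$o = -777576$
$\frac{O + 4396356}{2022228 + o} = \frac{2669956 + 4396356}{2022228 - 777576} = \frac{7066312}{1244652} = 7066312 \cdot \frac{1}{1244652} = \frac{1766578}{311163}$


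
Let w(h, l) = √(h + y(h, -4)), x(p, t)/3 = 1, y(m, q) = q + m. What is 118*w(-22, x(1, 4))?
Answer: 472*I*√3 ≈ 817.53*I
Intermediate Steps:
y(m, q) = m + q
x(p, t) = 3 (x(p, t) = 3*1 = 3)
w(h, l) = √(-4 + 2*h) (w(h, l) = √(h + (h - 4)) = √(h + (-4 + h)) = √(-4 + 2*h))
118*w(-22, x(1, 4)) = 118*√(-4 + 2*(-22)) = 118*√(-4 - 44) = 118*√(-48) = 118*(4*I*√3) = 472*I*√3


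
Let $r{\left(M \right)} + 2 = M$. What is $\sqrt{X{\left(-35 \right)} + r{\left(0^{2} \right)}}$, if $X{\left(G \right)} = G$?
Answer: $i \sqrt{37} \approx 6.0828 i$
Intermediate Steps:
$r{\left(M \right)} = -2 + M$
$\sqrt{X{\left(-35 \right)} + r{\left(0^{2} \right)}} = \sqrt{-35 - \left(2 - 0^{2}\right)} = \sqrt{-35 + \left(-2 + 0\right)} = \sqrt{-35 - 2} = \sqrt{-37} = i \sqrt{37}$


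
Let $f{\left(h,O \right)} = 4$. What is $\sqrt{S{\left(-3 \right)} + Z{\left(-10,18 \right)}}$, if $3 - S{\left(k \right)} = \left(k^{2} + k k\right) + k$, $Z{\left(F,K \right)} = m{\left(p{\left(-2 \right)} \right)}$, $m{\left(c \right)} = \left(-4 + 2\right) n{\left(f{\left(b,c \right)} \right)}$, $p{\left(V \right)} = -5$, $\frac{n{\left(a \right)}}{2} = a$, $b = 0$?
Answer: $2 i \sqrt{7} \approx 5.2915 i$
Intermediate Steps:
$n{\left(a \right)} = 2 a$
$m{\left(c \right)} = -16$ ($m{\left(c \right)} = \left(-4 + 2\right) 2 \cdot 4 = \left(-2\right) 8 = -16$)
$Z{\left(F,K \right)} = -16$
$S{\left(k \right)} = 3 - k - 2 k^{2}$ ($S{\left(k \right)} = 3 - \left(\left(k^{2} + k k\right) + k\right) = 3 - \left(\left(k^{2} + k^{2}\right) + k\right) = 3 - \left(2 k^{2} + k\right) = 3 - \left(k + 2 k^{2}\right) = 3 - k - 2 k^{2}$)
$\sqrt{S{\left(-3 \right)} + Z{\left(-10,18 \right)}} = \sqrt{\left(3 - -3 - 2 \left(-3\right)^{2}\right) - 16} = \sqrt{\left(3 + 3 - 18\right) - 16} = \sqrt{-12 - 16} = \sqrt{-28} = 2 i \sqrt{7}$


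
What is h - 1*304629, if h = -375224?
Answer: -679853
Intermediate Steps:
h - 1*304629 = -375224 - 1*304629 = -375224 - 304629 = -679853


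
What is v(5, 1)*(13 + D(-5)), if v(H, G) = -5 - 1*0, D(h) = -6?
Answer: -35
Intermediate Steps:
v(H, G) = -5 (v(H, G) = -5 + 0 = -5)
v(5, 1)*(13 + D(-5)) = -5*(13 - 6) = -5*7 = -35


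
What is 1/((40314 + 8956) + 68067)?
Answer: 1/117337 ≈ 8.5225e-6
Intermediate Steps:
1/((40314 + 8956) + 68067) = 1/(49270 + 68067) = 1/117337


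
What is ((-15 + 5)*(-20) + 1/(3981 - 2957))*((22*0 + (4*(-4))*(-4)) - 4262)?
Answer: -429877299/512 ≈ -8.3960e+5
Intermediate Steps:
((-15 + 5)*(-20) + 1/(3981 - 2957))*((22*0 + (4*(-4))*(-4)) - 4262) = (-10*(-20) + 1/1024)*((0 - 16*(-4)) - 4262) = (200 + 1/1024)*((0 + 64) - 4262) = 204801*(64 - 4262)/1024 = (204801/1024)*(-4198) = -429877299/512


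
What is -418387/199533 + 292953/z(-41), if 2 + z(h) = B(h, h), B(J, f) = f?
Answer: -58471781590/8579919 ≈ -6815.0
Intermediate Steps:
z(h) = -2 + h
-418387/199533 + 292953/z(-41) = -418387/199533 + 292953/(-2 - 41) = -418387*1/199533 + 292953/(-43) = -418387/199533 + 292953*(-1/43) = -418387/199533 - 292953/43 = -58471781590/8579919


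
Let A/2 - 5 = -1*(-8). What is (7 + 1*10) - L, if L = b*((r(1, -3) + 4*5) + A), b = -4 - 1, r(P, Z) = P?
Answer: 252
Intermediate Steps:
A = 26 (A = 10 + 2*(-1*(-8)) = 10 + 2*8 = 10 + 16 = 26)
b = -5
L = -235 (L = -5*((1 + 4*5) + 26) = -5*((1 + 20) + 26) = -5*(21 + 26) = -5*47 = -235)
(7 + 1*10) - L = (7 + 1*10) - 1*(-235) = (7 + 10) + 235 = 17 + 235 = 252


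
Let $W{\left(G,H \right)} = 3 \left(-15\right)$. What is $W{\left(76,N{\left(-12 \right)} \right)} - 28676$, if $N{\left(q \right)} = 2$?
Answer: $-28721$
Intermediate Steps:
$W{\left(G,H \right)} = -45$
$W{\left(76,N{\left(-12 \right)} \right)} - 28676 = -45 - 28676 = -28721$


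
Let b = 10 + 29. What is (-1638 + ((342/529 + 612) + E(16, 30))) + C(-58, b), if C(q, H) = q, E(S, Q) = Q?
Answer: -557224/529 ≈ -1053.4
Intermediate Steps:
b = 39
(-1638 + ((342/529 + 612) + E(16, 30))) + C(-58, b) = (-1638 + ((342/529 + 612) + 30)) - 58 = (-1638 + (324090/529 + 30)) - 58 = (-1638 + 339960/529) - 58 = -526542/529 - 58 = -557224/529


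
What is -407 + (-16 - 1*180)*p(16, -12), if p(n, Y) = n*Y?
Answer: 37225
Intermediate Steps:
p(n, Y) = Y*n
-407 + (-16 - 1*180)*p(16, -12) = -407 + (-16 - 1*180)*(-12*16) = -407 + (-16 - 180)*(-192) = -407 - 196*(-192) = -407 + 37632 = 37225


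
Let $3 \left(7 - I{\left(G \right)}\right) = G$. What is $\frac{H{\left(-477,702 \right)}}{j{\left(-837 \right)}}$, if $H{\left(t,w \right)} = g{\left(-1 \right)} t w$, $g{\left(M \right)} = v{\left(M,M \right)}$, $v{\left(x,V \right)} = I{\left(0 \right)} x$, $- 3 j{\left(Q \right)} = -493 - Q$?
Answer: $- \frac{3515967}{172} \approx -20442.0$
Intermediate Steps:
$j{\left(Q \right)} = \frac{493}{3} + \frac{Q}{3}$ ($j{\left(Q \right)} = - \frac{-493 - Q}{3} = \frac{493}{3} + \frac{Q}{3}$)
$I{\left(G \right)} = 7 - \frac{G}{3}$
$v{\left(x,V \right)} = 7 x$ ($v{\left(x,V \right)} = \left(7 - 0\right) x = \left(7 + 0\right) x = 7 x$)
$g{\left(M \right)} = 7 M$
$H{\left(t,w \right)} = - 7 t w$ ($H{\left(t,w \right)} = 7 \left(-1\right) t w = - 7 t w$)
$\frac{H{\left(-477,702 \right)}}{j{\left(-837 \right)}} = \frac{\left(-7\right) \left(-477\right) 702}{\frac{493}{3} + \frac{1}{3} \left(-837\right)} = \frac{2343978}{\frac{493}{3} - 279} = \frac{2343978}{- \frac{344}{3}} = 2343978 \left(- \frac{3}{344}\right) = - \frac{3515967}{172}$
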